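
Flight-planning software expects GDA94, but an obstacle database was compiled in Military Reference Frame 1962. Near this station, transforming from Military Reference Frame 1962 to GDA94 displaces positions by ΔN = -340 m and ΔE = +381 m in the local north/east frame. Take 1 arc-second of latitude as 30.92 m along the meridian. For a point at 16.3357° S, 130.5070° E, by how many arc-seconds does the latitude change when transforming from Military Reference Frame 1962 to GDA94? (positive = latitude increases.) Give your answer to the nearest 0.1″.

1″ of latitude = 30.92 m, so Δφ = -340.0 / 30.92 = -10.996″.

Δφ = -11.0″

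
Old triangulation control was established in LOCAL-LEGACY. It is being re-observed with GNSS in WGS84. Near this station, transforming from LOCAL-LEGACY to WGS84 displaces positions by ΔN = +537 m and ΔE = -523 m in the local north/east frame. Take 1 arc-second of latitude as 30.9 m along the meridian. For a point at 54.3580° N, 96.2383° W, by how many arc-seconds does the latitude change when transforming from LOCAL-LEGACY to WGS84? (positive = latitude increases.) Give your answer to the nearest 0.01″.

Δφ = 17.38″

1″ of latitude = 30.90 m, so Δφ = 537.0 / 30.90 = 17.379″.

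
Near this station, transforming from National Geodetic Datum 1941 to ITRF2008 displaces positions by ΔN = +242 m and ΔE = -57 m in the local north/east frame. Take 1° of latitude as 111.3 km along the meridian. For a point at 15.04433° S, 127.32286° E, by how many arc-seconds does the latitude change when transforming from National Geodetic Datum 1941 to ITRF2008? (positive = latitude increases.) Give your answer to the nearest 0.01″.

Δφ = 7.83″

1° of latitude = 111.3 km, so Δφ = 242.0 / 111300 = 0.0021743° = 7.827″.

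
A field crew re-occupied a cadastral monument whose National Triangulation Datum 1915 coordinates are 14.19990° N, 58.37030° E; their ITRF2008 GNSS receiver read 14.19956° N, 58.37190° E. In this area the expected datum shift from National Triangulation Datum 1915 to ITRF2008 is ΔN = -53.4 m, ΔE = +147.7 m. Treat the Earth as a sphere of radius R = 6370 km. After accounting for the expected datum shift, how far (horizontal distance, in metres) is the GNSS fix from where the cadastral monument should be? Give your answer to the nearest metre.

29 m

Observed coordinate differences: Δφ = -0.00034°, Δλ = +0.00160°.
Converting to metres (1° lat = 111177 m, cos φ = 0.969446): observed ΔN = -37.8 m, observed ΔE = 172.4 m.
Subtracting the expected shift leaves a residual of -37.8 − (-53.4) = 15.6 m north and 172.4 − (147.7) = 24.7 m east.
Residual distance = √(15.6² + 24.7²) = 29.3 m.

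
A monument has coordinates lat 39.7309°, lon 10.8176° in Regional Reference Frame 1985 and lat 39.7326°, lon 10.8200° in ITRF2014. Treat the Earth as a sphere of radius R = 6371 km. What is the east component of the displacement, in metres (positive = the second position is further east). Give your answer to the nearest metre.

ΔE = 205 m

Δφ = 39.7326° − 39.7309° = +0.0017°; Δλ = 10.8200° − 10.8176° = +0.0024°.
1° along a meridian = πR/180 = 111195 m.
ΔN = Δφ × 111195 = 189.0 m; ΔE = Δλ × 111195 × cos(39.7309°) = +0.0024 × 111195 × 0.769055 = 205.2 m.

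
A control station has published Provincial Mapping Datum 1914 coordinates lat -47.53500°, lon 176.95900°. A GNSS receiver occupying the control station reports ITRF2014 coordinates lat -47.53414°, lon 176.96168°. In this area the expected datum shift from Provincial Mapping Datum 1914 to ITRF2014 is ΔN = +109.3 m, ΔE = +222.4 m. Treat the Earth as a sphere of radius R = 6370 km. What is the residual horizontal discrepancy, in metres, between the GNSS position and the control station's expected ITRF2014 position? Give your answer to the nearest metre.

25 m

Observed coordinate differences: Δφ = +0.00086°, Δλ = +0.00268°.
Converting to metres (1° lat = 111177 m, cos φ = 0.675140): observed ΔN = 95.6 m, observed ΔE = 201.2 m.
Subtracting the expected shift leaves a residual of 95.6 − (109.3) = -13.7 m north and 201.2 − (222.4) = -21.2 m east.
Residual distance = √((-13.7)² + (-21.2)²) = 25.3 m.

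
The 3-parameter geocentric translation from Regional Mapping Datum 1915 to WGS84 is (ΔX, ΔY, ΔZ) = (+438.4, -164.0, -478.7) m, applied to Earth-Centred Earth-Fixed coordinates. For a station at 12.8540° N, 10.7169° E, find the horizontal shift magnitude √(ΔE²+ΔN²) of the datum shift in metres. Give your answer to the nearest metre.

606 m

At φ = 12.8540°, λ = 10.7169°: sin φ = 0.222467, cos φ = 0.974940, sin λ = 0.185956, cos λ = 0.982558.
ΔE = −sin λ·ΔX + cos λ·ΔY = −(0.185956)·(438.4) + (0.982558)·(-164.0) = -242.66 m.
ΔN = −sin φ cos λ·ΔX − sin φ sin λ·ΔY + cos φ·ΔZ = −(0.222467)(0.982558)(438.4) − (0.222467)(0.185956)(-164.0) + (0.974940)(-478.7) = -555.75 m.
Horizontal magnitude = √(ΔE² + ΔN²) = √((-242.66)² + (-555.75)²) = 606.42 m.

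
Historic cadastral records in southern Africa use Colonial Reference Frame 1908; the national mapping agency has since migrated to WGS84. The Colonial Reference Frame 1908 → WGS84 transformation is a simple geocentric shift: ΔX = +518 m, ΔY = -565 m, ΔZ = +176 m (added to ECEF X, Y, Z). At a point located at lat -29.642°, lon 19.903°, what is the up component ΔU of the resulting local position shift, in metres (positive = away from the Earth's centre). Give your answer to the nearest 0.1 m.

ΔU = 169.1 m

The local up (radial) axis is (cos φ cos λ, cos φ sin λ, sin φ), giving ΔU = 423.320 − 167.171 − 87.046 = 169.10 m.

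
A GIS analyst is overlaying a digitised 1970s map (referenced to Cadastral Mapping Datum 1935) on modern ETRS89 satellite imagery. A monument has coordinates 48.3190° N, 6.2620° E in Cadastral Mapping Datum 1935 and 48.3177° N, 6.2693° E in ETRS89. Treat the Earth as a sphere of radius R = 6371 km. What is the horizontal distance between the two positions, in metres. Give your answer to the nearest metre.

Δφ = 48.3177° − 48.3190° = -0.0013°; Δλ = 6.2693° − 6.2620° = +0.0073°.
1° along a meridian = πR/180 = 111195 m.
ΔN = Δφ × 111195 = -144.6 m; ΔE = Δλ × 111195 × cos(48.3190°) = +0.0073 × 111195 × 0.664983 = 539.8 m.
Distance = √(ΔE² + ΔN²) = √(539.8² + (-144.6)²) = 558.8 m.

559 m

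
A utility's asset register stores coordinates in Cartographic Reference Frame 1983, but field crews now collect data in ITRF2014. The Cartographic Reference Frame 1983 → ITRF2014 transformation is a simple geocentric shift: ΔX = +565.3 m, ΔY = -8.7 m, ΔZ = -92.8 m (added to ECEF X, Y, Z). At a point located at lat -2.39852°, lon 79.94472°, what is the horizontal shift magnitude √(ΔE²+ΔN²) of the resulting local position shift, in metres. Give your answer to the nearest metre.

The local east axis at (φ, λ) is (−sin λ, cos λ, 0), so ΔE = −sin(79.94472°)·565.3 + cos(79.94472°)·(-8.7) = -558.14 m.
The local north axis is (−sin φ cos λ, −sin φ sin λ, cos φ), giving ΔN = 4.131 − 0.359 − 92.719 = -88.95 m.
Horizontal magnitude = √(ΔE² + ΔN²) = √((-558.14)² + (-88.95)²) = 565.18 m.

565 m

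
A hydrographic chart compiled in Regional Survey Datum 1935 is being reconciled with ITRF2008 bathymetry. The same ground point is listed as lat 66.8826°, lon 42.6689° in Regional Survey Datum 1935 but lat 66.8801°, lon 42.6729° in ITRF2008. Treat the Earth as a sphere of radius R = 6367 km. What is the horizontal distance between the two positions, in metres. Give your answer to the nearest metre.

Δφ = 66.8801° − 66.8826° = -0.0025°; Δλ = 42.6729° − 42.6689° = +0.0040°.
1° along a meridian = πR/180 = 111125 m.
ΔN = Δφ × 111125 = -277.8 m; ΔE = Δλ × 111125 × cos(66.8826°) = +0.0040 × 111125 × 0.392616 = 174.5 m.
Distance = √(ΔE² + ΔN²) = √(174.5² + (-277.8)²) = 328.1 m.

328 m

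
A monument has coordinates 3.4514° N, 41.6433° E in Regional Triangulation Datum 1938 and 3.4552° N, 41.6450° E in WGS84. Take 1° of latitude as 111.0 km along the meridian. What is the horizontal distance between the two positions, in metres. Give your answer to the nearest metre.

462 m

Δφ = 3.4552° − 3.4514° = +0.0038°; Δλ = 41.6450° − 41.6433° = +0.0017°.
ΔN = Δφ × 111000 = 421.8 m; ΔE = Δλ × 111000 × cos(3.4514°) = +0.0017 × 111000 × 0.998186 = 188.4 m.
Distance = √(ΔE² + ΔN²) = √(188.4² + 421.8²) = 461.9 m.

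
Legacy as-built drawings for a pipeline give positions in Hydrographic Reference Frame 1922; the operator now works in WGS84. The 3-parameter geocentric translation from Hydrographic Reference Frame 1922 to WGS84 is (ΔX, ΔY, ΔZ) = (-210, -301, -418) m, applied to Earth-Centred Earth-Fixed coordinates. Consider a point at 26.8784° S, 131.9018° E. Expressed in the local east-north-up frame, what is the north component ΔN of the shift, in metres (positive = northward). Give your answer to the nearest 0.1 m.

ΔN = -410.7 m

The local north axis is (−sin φ cos λ, −sin φ sin λ, cos φ), giving ΔN = 63.407 − 101.284 − 372.843 = -410.72 m.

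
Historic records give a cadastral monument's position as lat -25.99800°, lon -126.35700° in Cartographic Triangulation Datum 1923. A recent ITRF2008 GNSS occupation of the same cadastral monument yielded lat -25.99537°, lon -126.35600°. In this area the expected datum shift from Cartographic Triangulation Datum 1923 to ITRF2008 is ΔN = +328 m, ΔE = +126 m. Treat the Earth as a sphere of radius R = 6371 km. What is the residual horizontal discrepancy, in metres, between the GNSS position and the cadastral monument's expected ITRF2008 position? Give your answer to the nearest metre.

Observed coordinate differences: Δφ = +0.00263°, Δλ = +0.00100°.
Converting to metres (1° lat = 111195 m, cos φ = 0.898809): observed ΔN = 292.4 m, observed ΔE = 99.9 m.
Subtracting the expected shift leaves a residual of 292.4 − (328) = -35.6 m north and 99.9 − (126) = -26.1 m east.
Residual distance = √((-35.6)² + (-26.1)²) = 44.1 m.

44 m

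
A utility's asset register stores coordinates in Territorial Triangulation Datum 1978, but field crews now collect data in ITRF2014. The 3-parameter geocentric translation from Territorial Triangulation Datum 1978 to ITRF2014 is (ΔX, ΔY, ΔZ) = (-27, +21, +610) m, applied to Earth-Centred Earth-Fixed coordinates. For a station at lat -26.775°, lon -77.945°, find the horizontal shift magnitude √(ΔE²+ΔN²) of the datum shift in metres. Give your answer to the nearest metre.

533 m

At φ = -26.775°, λ = -77.945°: sin φ = -0.450488, cos φ = 0.892782, sin λ = -0.977948, cos λ = 0.208851.
ΔE = −sin λ·ΔX + cos λ·ΔY = −(-0.977948)·(-27) + (0.208851)·(21) = -22.02 m.
ΔN = −sin φ cos λ·ΔX − sin φ sin λ·ΔY + cos φ·ΔZ = −(-0.450488)(0.208851)(-27) − (-0.450488)(-0.977948)(21) + (0.892782)(610) = 532.81 m.
Horizontal magnitude = √(ΔE² + ΔN²) = √((-22.02)² + 532.81²) = 533.26 m.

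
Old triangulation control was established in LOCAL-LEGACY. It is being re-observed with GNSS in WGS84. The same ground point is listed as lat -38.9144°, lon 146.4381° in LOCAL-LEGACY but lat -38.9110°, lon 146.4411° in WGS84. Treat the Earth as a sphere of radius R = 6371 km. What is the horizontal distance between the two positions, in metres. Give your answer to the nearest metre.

Δφ = -38.9110° − -38.9144° = +0.0034°; Δλ = 146.4411° − 146.4381° = +0.0030°.
1° along a meridian = πR/180 = 111195 m.
ΔN = Δφ × 111195 = 378.1 m; ΔE = Δλ × 111195 × cos(-38.9144°) = +0.0030 × 111195 × 0.778085 = 259.6 m.
Distance = √(ΔE² + ΔN²) = √(259.6² + 378.1²) = 458.6 m.

459 m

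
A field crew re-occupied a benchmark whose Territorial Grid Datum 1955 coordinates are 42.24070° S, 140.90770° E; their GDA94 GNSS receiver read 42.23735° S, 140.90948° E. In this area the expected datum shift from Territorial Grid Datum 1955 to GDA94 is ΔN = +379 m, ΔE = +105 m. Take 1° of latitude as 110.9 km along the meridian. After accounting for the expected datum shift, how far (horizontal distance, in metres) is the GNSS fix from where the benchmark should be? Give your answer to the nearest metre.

Observed coordinate differences: Δφ = +0.00335°, Δλ = +0.00178°.
Converting to metres (1° lat = 110900 m, cos φ = 0.740327): observed ΔN = 371.5 m, observed ΔE = 146.1 m.
Subtracting the expected shift leaves a residual of 371.5 − (379) = -7.5 m north and 146.1 − (105) = 41.1 m east.
Residual distance = √((-7.5)² + 41.1²) = 41.8 m.

42 m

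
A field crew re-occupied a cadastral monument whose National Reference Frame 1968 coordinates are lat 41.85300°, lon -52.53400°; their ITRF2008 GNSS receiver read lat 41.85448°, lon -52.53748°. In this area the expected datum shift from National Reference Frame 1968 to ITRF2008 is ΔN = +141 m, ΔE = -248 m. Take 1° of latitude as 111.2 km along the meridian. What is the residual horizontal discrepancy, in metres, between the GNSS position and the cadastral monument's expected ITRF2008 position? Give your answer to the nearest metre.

47 m

Observed coordinate differences: Δφ = +0.00148°, Δλ = -0.00348°.
Converting to metres (1° lat = 111200 m, cos φ = 0.744859): observed ΔN = 164.6 m, observed ΔE = -288.2 m.
Subtracting the expected shift leaves a residual of 164.6 − (141) = 23.6 m north and -288.2 − (-248) = -40.2 m east.
Residual distance = √(23.6² + (-40.2)²) = 46.6 m.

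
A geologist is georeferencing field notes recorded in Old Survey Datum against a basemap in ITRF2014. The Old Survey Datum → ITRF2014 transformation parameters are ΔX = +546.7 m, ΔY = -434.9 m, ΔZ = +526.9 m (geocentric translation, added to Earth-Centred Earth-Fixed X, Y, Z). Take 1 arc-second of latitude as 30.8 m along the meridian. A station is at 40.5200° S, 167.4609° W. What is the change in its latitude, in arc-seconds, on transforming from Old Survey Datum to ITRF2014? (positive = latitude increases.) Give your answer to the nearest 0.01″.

sin φ = -0.649713, cos φ = 0.760179, sin λ = -0.217106, cos λ = -0.976148.
North component: ΔN = −sin φ cos λ·ΔX − sin φ sin λ·ΔY + cos φ·ΔZ = −(-0.649713)(-0.976148)(546.7) − (-0.649713)(-0.217106)(-434.9) + (0.760179)(526.9) = 115.16 m.
1° of latitude spans 3600 × 30.80 = 110880 m, so Δφ = 115.16 / 110880 × 3600 = 3.739″.

Δφ = 3.74″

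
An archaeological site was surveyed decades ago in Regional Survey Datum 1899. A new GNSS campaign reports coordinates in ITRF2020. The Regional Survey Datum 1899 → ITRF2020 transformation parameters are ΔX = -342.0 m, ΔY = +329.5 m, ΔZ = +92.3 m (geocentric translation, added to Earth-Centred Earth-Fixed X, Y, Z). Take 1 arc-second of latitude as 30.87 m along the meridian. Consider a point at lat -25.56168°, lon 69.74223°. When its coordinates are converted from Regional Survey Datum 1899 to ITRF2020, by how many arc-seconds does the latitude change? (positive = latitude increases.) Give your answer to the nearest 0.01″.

Δφ = 5.36″

sin φ = -0.431482, cos φ = 0.902121, sin λ = 0.938144, cos λ = 0.346244.
North component: ΔN = −sin φ cos λ·ΔX − sin φ sin λ·ΔY + cos φ·ΔZ = −(-0.431482)(0.346244)(-342.0) − (-0.431482)(0.938144)(329.5) + (0.902121)(92.3) = 165.55 m.
1° of latitude spans 3600 × 30.87 = 111132 m, so Δφ = 165.55 / 111132 × 3600 = 5.363″.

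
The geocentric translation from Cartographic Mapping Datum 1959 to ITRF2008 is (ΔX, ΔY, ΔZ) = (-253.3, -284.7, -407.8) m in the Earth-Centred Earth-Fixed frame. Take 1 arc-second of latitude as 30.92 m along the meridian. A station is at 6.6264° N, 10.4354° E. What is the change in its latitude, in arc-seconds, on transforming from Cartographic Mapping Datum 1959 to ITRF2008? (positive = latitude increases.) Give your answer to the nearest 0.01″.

Δφ = -11.98″

sin φ = 0.115395, cos φ = 0.993320, sin λ = 0.181127, cos λ = 0.983460.
North component: ΔN = −sin φ cos λ·ΔX − sin φ sin λ·ΔY + cos φ·ΔZ = −(0.115395)(0.983460)(-253.3) − (0.115395)(0.181127)(-284.7) + (0.993320)(-407.8) = -370.38 m.
1° of latitude spans 3600 × 30.92 = 111312 m, so Δφ = -370.38 / 111312 × 3600 = -11.979″.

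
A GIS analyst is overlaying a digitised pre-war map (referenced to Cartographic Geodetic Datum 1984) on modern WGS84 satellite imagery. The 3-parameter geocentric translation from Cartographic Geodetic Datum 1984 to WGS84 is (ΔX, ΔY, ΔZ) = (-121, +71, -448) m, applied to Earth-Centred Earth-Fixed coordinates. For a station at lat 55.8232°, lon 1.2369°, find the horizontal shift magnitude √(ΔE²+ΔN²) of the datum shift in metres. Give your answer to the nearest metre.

170 m

The local east axis at (φ, λ) is (−sin λ, cos λ, 0), so ΔE = −sin(1.2369°)·(-121) + cos(1.2369°)·71 = 73.60 m.
The local north axis is (−sin φ cos λ, −sin φ sin λ, cos φ), giving ΔN = 100.081 − 1.268 − 251.663 = -152.85 m.
Horizontal magnitude = √(ΔE² + ΔN²) = √(73.60² + (-152.85)²) = 169.65 m.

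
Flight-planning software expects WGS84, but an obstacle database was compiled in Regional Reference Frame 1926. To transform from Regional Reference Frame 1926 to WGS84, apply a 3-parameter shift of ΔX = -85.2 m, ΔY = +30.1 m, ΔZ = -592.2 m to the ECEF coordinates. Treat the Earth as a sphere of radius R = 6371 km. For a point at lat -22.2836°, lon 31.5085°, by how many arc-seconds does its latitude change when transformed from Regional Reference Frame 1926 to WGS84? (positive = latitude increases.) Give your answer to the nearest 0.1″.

Δφ = -18.4″

sin φ = -0.379191, cos φ = 0.925318, sin λ = 0.522625, cos λ = 0.852563.
North component: ΔN = −sin φ cos λ·ΔX − sin φ sin λ·ΔY + cos φ·ΔZ = −(-0.379191)(0.852563)(-85.2) − (-0.379191)(0.522625)(30.1) + (0.925318)(-592.2) = -569.55 m.
1° of latitude spans πR/180 = 111195 m, so Δφ = -569.55 / 111195 × 3600 = -18.440″.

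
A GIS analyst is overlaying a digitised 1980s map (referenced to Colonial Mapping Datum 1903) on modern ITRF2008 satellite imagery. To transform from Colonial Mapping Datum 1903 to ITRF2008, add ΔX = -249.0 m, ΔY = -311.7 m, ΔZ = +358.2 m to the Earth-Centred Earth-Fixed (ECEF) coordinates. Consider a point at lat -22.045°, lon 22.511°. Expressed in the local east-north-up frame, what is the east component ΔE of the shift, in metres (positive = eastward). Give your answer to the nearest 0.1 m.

ΔE = -192.6 m

At φ = -22.045°, λ = 22.511°: sin φ = -0.375335, cos φ = 0.926889, sin λ = 0.382861, cos λ = 0.923806.
ΔE = −sin λ·ΔX + cos λ·ΔY = −(0.382861)·(-249.0) + (0.923806)·(-311.7) = -192.62 m.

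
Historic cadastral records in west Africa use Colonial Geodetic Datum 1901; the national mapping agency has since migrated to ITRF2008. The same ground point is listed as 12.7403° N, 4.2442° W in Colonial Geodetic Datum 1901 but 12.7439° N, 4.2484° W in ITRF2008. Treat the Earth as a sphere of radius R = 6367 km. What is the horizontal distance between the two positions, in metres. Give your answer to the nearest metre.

Δφ = 12.7439° − 12.7403° = +0.0036°; Δλ = -4.2484° − -4.2442° = -0.0042°.
1° along a meridian = πR/180 = 111125 m.
ΔN = Δφ × 111125 = 400.1 m; ΔE = Δλ × 111125 × cos(12.7403°) = -0.0042 × 111125 × 0.975380 = -455.2 m.
Distance = √(ΔE² + ΔN²) = √((-455.2)² + 400.1²) = 606.0 m.

606 m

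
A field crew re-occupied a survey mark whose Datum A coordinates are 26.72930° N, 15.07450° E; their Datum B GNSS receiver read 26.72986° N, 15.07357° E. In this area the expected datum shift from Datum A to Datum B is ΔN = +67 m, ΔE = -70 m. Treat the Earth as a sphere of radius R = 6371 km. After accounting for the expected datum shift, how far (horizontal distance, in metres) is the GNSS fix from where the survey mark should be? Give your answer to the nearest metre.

Observed coordinate differences: Δφ = +0.00056°, Δλ = -0.00093°.
Converting to metres (1° lat = 111195 m, cos φ = 0.893141): observed ΔN = 62.3 m, observed ΔE = -92.4 m.
Subtracting the expected shift leaves a residual of 62.3 − (67) = -4.7 m north and -92.4 − (-70) = -22.4 m east.
Residual distance = √((-4.7)² + (-22.4)²) = 22.9 m.

23 m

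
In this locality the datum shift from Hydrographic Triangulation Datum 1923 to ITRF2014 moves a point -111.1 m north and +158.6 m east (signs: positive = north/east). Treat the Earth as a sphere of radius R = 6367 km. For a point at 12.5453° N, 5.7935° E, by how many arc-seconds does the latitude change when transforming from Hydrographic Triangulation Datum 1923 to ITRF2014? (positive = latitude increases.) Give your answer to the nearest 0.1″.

On a sphere of radius R, 1 rad of latitude = R, so Δφ = ΔN / R = -111.1 / 6367000 = -1.7449e-05 rad = -3.599″.

Δφ = -3.6″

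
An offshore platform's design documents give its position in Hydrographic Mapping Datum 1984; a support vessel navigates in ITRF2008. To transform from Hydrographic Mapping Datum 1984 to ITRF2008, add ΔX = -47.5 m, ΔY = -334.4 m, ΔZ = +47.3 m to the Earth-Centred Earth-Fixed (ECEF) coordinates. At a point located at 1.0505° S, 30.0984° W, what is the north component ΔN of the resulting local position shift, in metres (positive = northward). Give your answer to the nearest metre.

The local north axis is (−sin φ cos λ, −sin φ sin λ, cos φ), giving ΔN = -0.753 + 3.075 + 47.292 = 49.61 m.

ΔN = 50 m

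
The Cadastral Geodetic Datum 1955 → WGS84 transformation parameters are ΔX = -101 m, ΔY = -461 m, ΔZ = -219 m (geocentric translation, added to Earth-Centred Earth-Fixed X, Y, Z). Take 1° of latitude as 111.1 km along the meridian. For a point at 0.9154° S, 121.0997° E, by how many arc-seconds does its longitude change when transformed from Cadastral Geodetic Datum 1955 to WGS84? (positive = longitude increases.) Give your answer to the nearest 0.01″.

sin φ = -0.015976, cos φ = 0.999872, sin λ = 0.856270, cos λ = -0.516529.
East component: ΔE = −sin λ·ΔX + cos λ·ΔY = −(0.856270)(-101) + (-0.516529)(-461) = 324.60 m.
1° of latitude spans 111100 m; at latitude φ, 1° of longitude spans that × cos φ = 111085.8 m, so Δλ = 324.60 / 111085.8 × 3600 = 10.520″.

Δλ = 10.52″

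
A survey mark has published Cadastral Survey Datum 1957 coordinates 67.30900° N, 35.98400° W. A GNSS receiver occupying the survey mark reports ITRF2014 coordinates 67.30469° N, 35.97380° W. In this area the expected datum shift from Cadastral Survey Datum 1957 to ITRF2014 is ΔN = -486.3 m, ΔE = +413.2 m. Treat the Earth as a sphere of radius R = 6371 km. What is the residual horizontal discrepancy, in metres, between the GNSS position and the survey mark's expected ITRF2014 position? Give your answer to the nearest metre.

25 m

Observed coordinate differences: Δφ = -0.00431°, Δλ = +0.01020°.
Converting to metres (1° lat = 111195 m, cos φ = 0.385761): observed ΔN = -479.3 m, observed ΔE = 437.5 m.
Subtracting the expected shift leaves a residual of -479.3 − (-486.3) = 7.0 m north and 437.5 − (413.2) = 24.3 m east.
Residual distance = √(7.0² + 24.3²) = 25.3 m.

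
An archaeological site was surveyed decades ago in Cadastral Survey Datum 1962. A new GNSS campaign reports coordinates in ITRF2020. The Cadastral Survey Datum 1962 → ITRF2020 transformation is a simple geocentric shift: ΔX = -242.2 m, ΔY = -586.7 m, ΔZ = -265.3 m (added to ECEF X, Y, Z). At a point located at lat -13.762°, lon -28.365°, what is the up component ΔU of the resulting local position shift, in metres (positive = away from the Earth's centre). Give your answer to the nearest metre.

ΔU = 127 m

The local up (radial) axis is (cos φ cos λ, cos φ sin λ, sin φ), giving ΔU = -207.003 + 270.732 + 63.112 = 126.84 m.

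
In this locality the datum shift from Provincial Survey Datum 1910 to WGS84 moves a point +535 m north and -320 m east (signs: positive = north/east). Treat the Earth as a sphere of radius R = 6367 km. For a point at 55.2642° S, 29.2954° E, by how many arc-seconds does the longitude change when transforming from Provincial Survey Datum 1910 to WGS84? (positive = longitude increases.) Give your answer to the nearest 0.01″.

At latitude -55.2642°, cos φ = 0.569793.
One radian of longitude at latitude φ spans R cos φ, so Δλ = ΔE / (R cos φ) = -320.0 / (6367000 × 0.569793) = -8.8206e-05 rad = -18.194″.

Δλ = -18.19″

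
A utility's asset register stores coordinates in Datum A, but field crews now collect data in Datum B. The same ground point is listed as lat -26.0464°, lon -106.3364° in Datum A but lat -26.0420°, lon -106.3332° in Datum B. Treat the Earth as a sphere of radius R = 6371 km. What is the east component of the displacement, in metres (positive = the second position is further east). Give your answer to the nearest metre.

ΔE = 320 m

Δφ = -26.0420° − -26.0464° = +0.0044°; Δλ = -106.3332° − -106.3364° = +0.0032°.
1° along a meridian = πR/180 = 111195 m.
ΔN = Δφ × 111195 = 489.3 m; ΔE = Δλ × 111195 × cos(-26.0464°) = +0.0032 × 111195 × 0.898439 = 319.7 m.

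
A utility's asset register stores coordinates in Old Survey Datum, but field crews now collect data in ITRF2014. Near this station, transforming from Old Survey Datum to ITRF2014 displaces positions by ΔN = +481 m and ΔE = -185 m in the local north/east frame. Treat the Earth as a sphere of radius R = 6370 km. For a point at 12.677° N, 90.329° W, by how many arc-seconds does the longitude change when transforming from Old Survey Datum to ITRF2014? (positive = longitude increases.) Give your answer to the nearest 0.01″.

At latitude 12.677°, cos φ = 0.975623.
One radian of longitude at latitude φ spans R cos φ, so Δλ = ΔE / (R cos φ) = -185.0 / (6370000 × 0.975623) = -2.9768e-05 rad = -6.140″.

Δλ = -6.14″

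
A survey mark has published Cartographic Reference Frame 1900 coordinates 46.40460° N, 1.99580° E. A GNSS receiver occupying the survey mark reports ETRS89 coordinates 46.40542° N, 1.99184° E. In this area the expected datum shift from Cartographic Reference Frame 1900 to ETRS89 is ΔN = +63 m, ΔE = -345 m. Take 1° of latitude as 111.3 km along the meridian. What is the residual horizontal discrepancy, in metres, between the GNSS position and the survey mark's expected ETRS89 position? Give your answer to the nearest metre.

50 m

Observed coordinate differences: Δφ = +0.00082°, Δλ = -0.00396°.
Converting to metres (1° lat = 111300 m, cos φ = 0.689561): observed ΔN = 91.3 m, observed ΔE = -303.9 m.
Subtracting the expected shift leaves a residual of 91.3 − (63) = 28.3 m north and -303.9 − (-345) = 41.1 m east.
Residual distance = √(28.3² + 41.1²) = 49.9 m.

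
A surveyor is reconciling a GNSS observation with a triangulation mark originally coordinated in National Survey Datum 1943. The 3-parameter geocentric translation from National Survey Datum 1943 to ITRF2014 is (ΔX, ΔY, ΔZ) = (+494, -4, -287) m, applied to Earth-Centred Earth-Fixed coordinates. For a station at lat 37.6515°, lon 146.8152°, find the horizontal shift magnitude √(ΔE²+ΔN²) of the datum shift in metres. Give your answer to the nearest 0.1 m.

The local east axis at (φ, λ) is (−sin λ, cos λ, 0), so ΔE = −sin(146.8152°)·494 + cos(146.8152°)·(-4) = -267.04 m.
The local north axis is (−sin φ cos λ, −sin φ sin λ, cos φ), giving ΔN = 252.549 + 1.337 − 227.230 = 26.66 m.
Horizontal magnitude = √(ΔE² + ΔN²) = √((-267.04)² + 26.66²) = 268.37 m.

268.4 m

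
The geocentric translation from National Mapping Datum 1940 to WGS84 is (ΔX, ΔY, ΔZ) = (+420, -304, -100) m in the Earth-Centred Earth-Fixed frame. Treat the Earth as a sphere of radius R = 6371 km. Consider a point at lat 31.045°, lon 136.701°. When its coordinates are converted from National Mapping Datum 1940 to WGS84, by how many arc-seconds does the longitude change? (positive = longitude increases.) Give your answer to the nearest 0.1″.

sin φ = 0.515711, cos φ = 0.856763, sin λ = 0.685806, cos λ = -0.727785.
East component: ΔE = −sin λ·ΔX + cos λ·ΔY = −(0.685806)(420) + (-0.727785)(-304) = -66.79 m.
1° of latitude spans πR/180 = 111195 m; at latitude φ, 1° of longitude spans that × cos φ = 95267.6 m, so Δλ = -66.79 / 95267.6 × 3600 = -2.524″.

Δλ = -2.5″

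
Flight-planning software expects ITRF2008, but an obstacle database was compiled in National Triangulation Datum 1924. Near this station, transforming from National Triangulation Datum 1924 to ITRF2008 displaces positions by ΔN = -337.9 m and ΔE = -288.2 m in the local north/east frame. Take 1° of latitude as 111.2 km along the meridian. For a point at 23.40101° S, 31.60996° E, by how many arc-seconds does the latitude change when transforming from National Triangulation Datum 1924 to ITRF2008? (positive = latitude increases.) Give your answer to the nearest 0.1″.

1° of latitude = 111.2 km, so Δφ = -337.9 / 111200 = -0.0030387° = -10.939″.

Δφ = -10.9″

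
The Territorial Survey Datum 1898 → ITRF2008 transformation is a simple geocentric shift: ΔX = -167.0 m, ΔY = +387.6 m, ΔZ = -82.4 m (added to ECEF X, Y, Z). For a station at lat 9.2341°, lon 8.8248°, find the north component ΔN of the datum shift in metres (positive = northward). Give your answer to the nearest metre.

The local north axis is (−sin φ cos λ, −sin φ sin λ, cos φ), giving ΔN = 26.481 − 9.542 − 81.332 = -64.39 m.

ΔN = -64 m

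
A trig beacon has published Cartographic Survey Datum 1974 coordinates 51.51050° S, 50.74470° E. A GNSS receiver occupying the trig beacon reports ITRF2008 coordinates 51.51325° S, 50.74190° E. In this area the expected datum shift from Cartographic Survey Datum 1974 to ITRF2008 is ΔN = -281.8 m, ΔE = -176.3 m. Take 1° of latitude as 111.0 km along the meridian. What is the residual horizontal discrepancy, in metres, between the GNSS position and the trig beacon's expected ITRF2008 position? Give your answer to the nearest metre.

Observed coordinate differences: Δφ = -0.00275°, Δλ = -0.00280°.
Converting to metres (1° lat = 111000 m, cos φ = 0.622371): observed ΔN = -305.2 m, observed ΔE = -193.4 m.
Subtracting the expected shift leaves a residual of -305.2 − (-281.8) = -23.4 m north and -193.4 − (-176.3) = -17.1 m east.
Residual distance = √((-23.4)² + (-17.1)²) = 29.0 m.

29 m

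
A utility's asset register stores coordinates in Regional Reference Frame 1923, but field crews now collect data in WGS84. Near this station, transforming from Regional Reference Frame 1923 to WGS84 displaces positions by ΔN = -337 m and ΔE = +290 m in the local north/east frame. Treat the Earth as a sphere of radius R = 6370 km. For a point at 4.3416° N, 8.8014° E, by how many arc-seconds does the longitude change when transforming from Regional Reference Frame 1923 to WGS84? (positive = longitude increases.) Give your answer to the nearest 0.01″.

At latitude 4.3416°, cos φ = 0.997130.
One radian of longitude at latitude φ spans R cos φ, so Δλ = ΔE / (R cos φ) = 290.0 / (6370000 × 0.997130) = 4.5657e-05 rad = 9.417″.

Δλ = 9.42″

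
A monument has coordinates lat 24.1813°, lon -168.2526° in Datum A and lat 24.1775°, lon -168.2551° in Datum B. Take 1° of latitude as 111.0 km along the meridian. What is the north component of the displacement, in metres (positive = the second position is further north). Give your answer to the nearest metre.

ΔN = -422 m

Δφ = 24.1775° − 24.1813° = -0.0038°; Δλ = -168.2551° − -168.2526° = -0.0025°.
ΔN = Δφ × 111000 = -421.8 m; ΔE = Δλ × 111000 × cos(24.1813°) = -0.0025 × 111000 × 0.912254 = -253.2 m.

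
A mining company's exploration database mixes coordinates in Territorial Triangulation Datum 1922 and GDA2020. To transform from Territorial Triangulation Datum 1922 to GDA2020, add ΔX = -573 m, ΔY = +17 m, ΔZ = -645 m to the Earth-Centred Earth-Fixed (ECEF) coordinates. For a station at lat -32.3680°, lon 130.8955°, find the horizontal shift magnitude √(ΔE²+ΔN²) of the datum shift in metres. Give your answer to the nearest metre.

540 m

The local east axis at (φ, λ) is (−sin λ, cos λ, 0), so ΔE = −sin(130.8955°)·(-573) + cos(130.8955°)·17 = 422.00 m.
The local north axis is (−sin φ cos λ, −sin φ sin λ, cos φ), giving ΔN = 200.829 + 6.880 − 544.784 = -337.08 m.
Horizontal magnitude = √(ΔE² + ΔN²) = √(422.00² + (-337.08)²) = 540.10 m.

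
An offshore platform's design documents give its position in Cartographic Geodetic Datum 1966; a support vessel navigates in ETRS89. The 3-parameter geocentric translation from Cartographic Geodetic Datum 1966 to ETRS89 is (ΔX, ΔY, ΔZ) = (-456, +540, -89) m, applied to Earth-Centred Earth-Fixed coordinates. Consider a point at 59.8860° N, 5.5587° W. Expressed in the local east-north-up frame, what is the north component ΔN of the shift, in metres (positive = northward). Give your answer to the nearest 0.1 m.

At φ = 59.8860°, λ = -5.5587°: sin φ = 0.865029, cos φ = 0.501722, sin λ = -0.096865, cos λ = 0.995297.
ΔN = −sin φ cos λ·ΔX − sin φ sin λ·ΔY + cos φ·ΔZ = −(0.865029)(0.995297)(-456) − (0.865029)(-0.096865)(540) + (0.501722)(-89) = 393.19 m.

ΔN = 393.2 m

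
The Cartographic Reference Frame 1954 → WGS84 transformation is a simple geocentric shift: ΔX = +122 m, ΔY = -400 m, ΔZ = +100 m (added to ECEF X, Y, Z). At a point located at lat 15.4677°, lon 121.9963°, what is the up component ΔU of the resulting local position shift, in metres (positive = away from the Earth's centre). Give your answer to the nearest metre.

At φ = 15.4677°, λ = 121.9963°: sin φ = 0.266695, cos φ = 0.963781, sin λ = 0.848082, cos λ = -0.529864.
ΔU = cos φ cos λ·ΔX + cos φ sin λ·ΔY + sin φ·ΔZ = (0.963781)(-0.529864)(122) + (0.963781)(0.848082)(-400) + (0.266695)(100) = -362.58 m.

ΔU = -363 m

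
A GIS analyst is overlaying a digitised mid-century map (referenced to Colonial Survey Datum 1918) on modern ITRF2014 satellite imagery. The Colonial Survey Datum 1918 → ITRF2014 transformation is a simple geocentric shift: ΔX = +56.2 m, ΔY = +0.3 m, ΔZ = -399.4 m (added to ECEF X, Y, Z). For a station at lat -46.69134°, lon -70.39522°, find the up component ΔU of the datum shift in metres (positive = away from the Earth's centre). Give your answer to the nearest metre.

The local up (radial) axis is (cos φ cos λ, cos φ sin λ, sin φ), giving ΔU = 12.934 − 0.194 + 290.631 = 303.37 m.

ΔU = 303 m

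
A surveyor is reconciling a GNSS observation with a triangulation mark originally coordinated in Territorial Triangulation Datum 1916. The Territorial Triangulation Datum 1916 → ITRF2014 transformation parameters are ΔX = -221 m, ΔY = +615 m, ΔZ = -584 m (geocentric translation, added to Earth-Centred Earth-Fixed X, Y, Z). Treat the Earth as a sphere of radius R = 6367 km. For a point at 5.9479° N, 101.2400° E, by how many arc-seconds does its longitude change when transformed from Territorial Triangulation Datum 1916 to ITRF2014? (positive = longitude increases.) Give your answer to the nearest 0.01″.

Δλ = 3.16″

sin φ = 0.103624, cos φ = 0.994617, sin λ = 0.980819, cos λ = -0.194919.
East component: ΔE = −sin λ·ΔX + cos λ·ΔY = −(0.980819)(-221) + (-0.194919)(615) = 96.89 m.
1° of latitude spans πR/180 = 111125 m; at latitude φ, 1° of longitude spans that × cos φ = 110526.9 m, so Δλ = 96.89 / 110526.9 × 3600 = 3.156″.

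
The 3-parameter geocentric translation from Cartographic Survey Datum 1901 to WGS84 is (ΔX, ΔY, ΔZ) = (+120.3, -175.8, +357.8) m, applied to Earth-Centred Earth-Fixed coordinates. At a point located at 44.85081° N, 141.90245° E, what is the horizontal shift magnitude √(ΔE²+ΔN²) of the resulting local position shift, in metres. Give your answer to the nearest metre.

402 m

The local east axis at (φ, λ) is (−sin λ, cos λ, 0), so ΔE = −sin(141.90245°)·120.3 + cos(141.90245°)·(-175.8) = 64.12 m.
The local north axis is (−sin φ cos λ, −sin φ sin λ, cos φ), giving ΔN = 66.768 + 76.499 + 253.661 = 396.93 m.
Horizontal magnitude = √(ΔE² + ΔN²) = √(64.12² + 396.93²) = 402.07 m.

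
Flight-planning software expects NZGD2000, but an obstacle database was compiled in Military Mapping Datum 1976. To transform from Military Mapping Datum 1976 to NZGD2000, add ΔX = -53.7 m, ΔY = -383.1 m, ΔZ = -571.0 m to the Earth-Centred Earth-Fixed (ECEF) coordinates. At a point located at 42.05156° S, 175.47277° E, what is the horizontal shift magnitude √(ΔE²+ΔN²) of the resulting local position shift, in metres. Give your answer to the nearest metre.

At φ = -42.05156°, λ = 175.47277°: sin φ = -0.669799, cos φ = 0.742542, sin λ = 0.078933, cos λ = -0.996880.
ΔE = −sin λ·ΔX + cos λ·ΔY = −(0.078933)·(-53.7) + (-0.996880)·(-383.1) = 386.14 m.
ΔN = −sin φ cos λ·ΔX − sin φ sin λ·ΔY + cos φ·ΔZ = −(-0.669799)(-0.996880)(-53.7) − (-0.669799)(0.078933)(-383.1) + (0.742542)(-571.0) = -408.39 m.
Horizontal magnitude = √(ΔE² + ΔN²) = √(386.14² + (-408.39)²) = 562.04 m.

562 m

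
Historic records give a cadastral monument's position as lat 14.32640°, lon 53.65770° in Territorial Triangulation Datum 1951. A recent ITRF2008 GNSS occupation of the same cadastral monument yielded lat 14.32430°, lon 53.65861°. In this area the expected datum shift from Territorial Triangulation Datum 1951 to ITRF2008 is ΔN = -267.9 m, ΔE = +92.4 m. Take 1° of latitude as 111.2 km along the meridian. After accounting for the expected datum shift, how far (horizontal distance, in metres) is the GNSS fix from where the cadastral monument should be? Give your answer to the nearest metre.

Observed coordinate differences: Δφ = -0.00210°, Δλ = +0.00091°.
Converting to metres (1° lat = 111200 m, cos φ = 0.968902): observed ΔN = -233.5 m, observed ΔE = 98.0 m.
Subtracting the expected shift leaves a residual of -233.5 − (-267.9) = 34.4 m north and 98.0 − (92.4) = 5.6 m east.
Residual distance = √(34.4² + 5.6²) = 34.8 m.

35 m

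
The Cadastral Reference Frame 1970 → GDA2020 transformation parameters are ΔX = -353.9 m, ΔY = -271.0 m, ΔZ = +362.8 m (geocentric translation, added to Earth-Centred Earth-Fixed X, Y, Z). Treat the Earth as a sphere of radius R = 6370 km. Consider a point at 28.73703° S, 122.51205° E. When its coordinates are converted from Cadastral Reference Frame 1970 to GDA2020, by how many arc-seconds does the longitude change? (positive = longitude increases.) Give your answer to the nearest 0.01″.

sin φ = -0.480790, cos φ = 0.876836, sin λ = 0.843278, cos λ = -0.537477.
East component: ΔE = −sin λ·ΔX + cos λ·ΔY = −(0.843278)(-353.9) + (-0.537477)(-271.0) = 444.09 m.
1° of latitude spans πR/180 = 111177 m; at latitude φ, 1° of longitude spans that × cos φ = 97484.4 m, so Δλ = 444.09 / 97484.4 × 3600 = 16.400″.

Δλ = 16.40″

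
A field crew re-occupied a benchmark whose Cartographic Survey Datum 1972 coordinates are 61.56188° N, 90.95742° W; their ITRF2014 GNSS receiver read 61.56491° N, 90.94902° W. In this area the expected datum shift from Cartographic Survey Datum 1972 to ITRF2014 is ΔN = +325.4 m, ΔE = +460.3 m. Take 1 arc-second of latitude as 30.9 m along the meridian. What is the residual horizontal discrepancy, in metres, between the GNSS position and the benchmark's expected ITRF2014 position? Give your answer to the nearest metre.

Observed coordinate differences: Δφ = +0.00303°, Δλ = +0.00840°.
Converting to metres (1° lat = 111240 m, cos φ = 0.476209): observed ΔN = 337.1 m, observed ΔE = 445.0 m.
Subtracting the expected shift leaves a residual of 337.1 − (325.4) = 11.7 m north and 445.0 − (460.3) = -15.3 m east.
Residual distance = √(11.7² + (-15.3)²) = 19.3 m.

19 m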